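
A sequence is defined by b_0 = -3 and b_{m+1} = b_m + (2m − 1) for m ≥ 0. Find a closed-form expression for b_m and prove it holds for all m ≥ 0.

Claim: b_m = m^2 − 2m − 3.

Base case: b_0 = -3, and 0^2 − 2·0 − 3 = -3.
Assume b_k = k^2 − 2k − 3.
Then b_{k+1} = b_k + (2k − 1) = (k^2 − 2k − 3) + (2k − 1) = k^2 − 4,
and (k+1)^2 − 2·(k+1) − 3 = k^2 − 4.
By induction, b_m = m^2 − 2m − 3 for all m ≥ 0.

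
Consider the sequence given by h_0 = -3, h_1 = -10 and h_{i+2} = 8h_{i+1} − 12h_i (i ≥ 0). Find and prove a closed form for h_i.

Claim: h_i = -6^i − 2·2^i.

Base cases: h_0 = -3 and -6^0 − 2·2^0 = -3; h_1 = -10 and -6^1 − 2·2^1 = -10.
Assume h_j = -6^j − 2·2^j for all 0 ≤ j ≤ k, where k ≥ 1.
Then h_{k+1} = 8h_k − 12h_{k−1} = 8·(-6^k − 2·2^k) − 12·(-6^{k−1} − 2·2^{k−1}) = -(8·6 − 12)6^{k−1} − 2·(8·2 − 12)2^{k−1} = -36·6^{k−1} − 8·2^{k−1} = -6^{k+1} − 2·2^{k+1}.
So the formula holds for k+1, and by strong induction h_i = -6^i − 2·2^i for all i ≥ 0.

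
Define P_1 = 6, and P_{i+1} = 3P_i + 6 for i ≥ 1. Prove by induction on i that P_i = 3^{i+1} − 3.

Base case: P_1 = 6, and 3^{1+1} − 3 = 9 − 3 = 6.
Assume P_r = 3^{r+1} − 3 for some r ≥ 1.
Then P_{r+1} = 3P_r + 6 = 3·(3^{r+1} − 3) + 6 = 3^{r+2} − 9 + 6 = 3^{r+2} − 3.
Hence P_i = 3^{i+1} − 3 for every i ≥ 1, by induction.

P_i = 3^{i+1} − 3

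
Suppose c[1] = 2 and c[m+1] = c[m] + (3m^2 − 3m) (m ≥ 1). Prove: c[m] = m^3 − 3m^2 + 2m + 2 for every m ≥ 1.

Base case: c[1] = 2, and 1^3 − 3·1^2 + 2·1 + 2 = 2.
Assume c[k] = k^3 − 3k^2 + 2k + 2.
Then c[k+1] = c[k] + (3k^2 − 3k) = (k^3 − 3k^2 + 2k + 2) + (3k^2 − 3k) = k^3 − k + 2,
and (k+1)^3 − 3·(k+1)^2 + 2·(k+1) + 2 = k^3 − k + 2.
Hence c[m] = m^3 − 3m^2 + 2m + 2 for every m ≥ 1, by induction.

c[m] = m^3 − 3m^2 + 2m + 2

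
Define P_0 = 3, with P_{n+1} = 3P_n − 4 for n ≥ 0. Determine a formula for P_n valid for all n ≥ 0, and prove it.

Claim: P_n = 3^n + 2.

Base case: P_0 = 3, and 3^0 + 2 = 1 + 2 = 3.
Assume P_k = 3^k + 2 for some k ≥ 0.
Then P_{k+1} = 3P_k − 4 = 3·(3^k + 2) − 4 = 3^{k+1} + 6 − 4 = 3^{k+1} + 2.
So the formula holds for k+1, and by induction P_n = 3^n + 2 for all n ≥ 0.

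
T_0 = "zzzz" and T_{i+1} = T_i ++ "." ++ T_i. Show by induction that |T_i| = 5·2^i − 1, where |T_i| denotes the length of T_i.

Base case: |T_0| = 4, and 5·2^0 − 1 = 4.
Assume |T_r| = 5·2^r − 1.
Then |T_{r+1}| = |T_r| + 1 + |T_r| = 2|T_r| + 1 = 2(5·2^r − 1) + 1 = 5·2^{r+1} − 2 + 1 = 5·2^{r+1} − 1.
So the formula holds for r+1, and by induction |T_i| = 5·2^i − 1 for all i ≥ 0.

|T_i| = 5·2^i − 1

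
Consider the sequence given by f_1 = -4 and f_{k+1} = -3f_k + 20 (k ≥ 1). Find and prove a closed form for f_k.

Claim: f_k = 3·(-3)^k + 5.

Base case: f_1 = -4, and 3·(-3)^1 + 5 = -9 + 5 = -4.
Assume f_r = 3·(-3)^r + 5 for some r ≥ 1.
Then f_{r+1} = -3f_r + 20 = -3·(3·(-3)^r + 5) + 20 = -9·(-3)^r − 15 + 20 = 3·(-3)^{r+1} + 5.
So the formula holds for r+1, and by induction f_k = 3·(-3)^k + 5 for all k ≥ 1.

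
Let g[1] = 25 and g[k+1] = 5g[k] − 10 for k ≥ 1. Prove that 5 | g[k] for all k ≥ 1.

Base case: g[1] = 25 = 5·5, so 5 | g[1].
Assume 5 | g[j], so g[j] = 5t for some integer t.
Then g[j+1] = 5g[j] − 10 = 5·(5t) − 10 = 5(5t − 2), so 5 | g[j+1].
Hence 5 | g[k] for every k ≥ 1, by induction.

5 | g[k]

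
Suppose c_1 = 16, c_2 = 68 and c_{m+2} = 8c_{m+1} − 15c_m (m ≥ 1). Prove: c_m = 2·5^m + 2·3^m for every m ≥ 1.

Base cases: c_1 = 16 and 2·5^1 + 2·3^1 = 16; c_2 = 68 and 2·5^2 + 2·3^2 = 68.
Assume c_i = 2·5^i + 2·3^i for all 1 ≤ i ≤ j, where j ≥ 2.
Then c_{j+1} = 8c_j − 15c_{j−1} = 8·(2·5^j + 2·3^j) − 15·(2·5^{j−1} + 2·3^{j−1}) = 2·(8·5 − 15)5^{j−1} + 2·(8·3 − 15)3^{j−1} = 50·5^{j−1} + 18·3^{j−1} = 2·5^{j+1} + 2·3^{j+1}.
Hence c_m = 2·5^m + 2·3^m for every m ≥ 1, by strong induction.

c_m = 2·5^m + 2·3^m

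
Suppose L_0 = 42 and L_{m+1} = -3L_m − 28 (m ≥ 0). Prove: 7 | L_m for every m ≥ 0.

Base case: L_0 = 42 = 7·6, so 7 | L_0.
Assume 7 | L_r, so L_r = 7t for some integer t.
Then L_{r+1} = -3L_r − 28 = -3·(7t) − 28 = 7(-3t − 4), so 7 | L_{r+1}.
By induction, 7 | L_m for all m ≥ 0.

7 | L_m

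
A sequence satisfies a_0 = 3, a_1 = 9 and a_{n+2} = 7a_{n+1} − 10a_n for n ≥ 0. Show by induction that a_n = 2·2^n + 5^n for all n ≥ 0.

Base cases: a_0 = 3 and 2·2^0 + 5^0 = 3; a_1 = 9 and 2·2^1 + 5^1 = 9.
Assume a_j = 2·2^j + 5^j for all 0 ≤ j ≤ m, where m ≥ 1.
Then a_{m+1} = 7a_m − 10a_{m−1} = 7·(2·2^m + 5^m) − 10·(2·2^{m−1} + 5^{m−1}) = 2·(7·2 − 10)2^{m−1} + (7·5 − 10)5^{m−1} = 8·2^{m−1} + 25·5^{m−1} = 2·2^{m+1} + 5^{m+1}.
Hence a_n = 2·2^n + 5^n for every n ≥ 0, by strong induction.

a_n = 2·2^n + 5^n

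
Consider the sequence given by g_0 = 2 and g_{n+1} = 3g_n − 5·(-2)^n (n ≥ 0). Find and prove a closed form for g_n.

Claim: g_n = 3^n + (-2)^n.

Base case: g_0 = 2, and 3^0 + (-2)^0 = 1 + 1 = 2.
Assume g_j = 3^j + (-2)^j for some j ≥ 0.
Then g_{j+1} = 3g_j − 5·(-2)^j = 3·(3^j + (-2)^j) − 5·(-2)^j = 3^{j+1} + 3·(-2)^j − 5·(-2)^j = 3^{j+1} − 2·(-2)^j = 3^{j+1} + (-2)^{j+1}.
This completes the inductive step, so g_n = 3^n + (-2)^n for all n ≥ 0.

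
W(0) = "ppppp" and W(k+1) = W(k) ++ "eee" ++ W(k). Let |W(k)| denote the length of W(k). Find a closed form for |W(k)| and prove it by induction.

Claim: |W(k)| = 2^{k+3} − 3.

Base case: |W(0)| = 5, and 2^{0+3} − 3 = 5.
Assume |W(m)| = 2^{m+3} − 3.
Then |W(m+1)| = |W(m)| + 3 + |W(m)| = 2|W(m)| + 3 = 2(2^{m+3} − 3) + 3 = 2^{m+1+3} − 6 + 3 = 2^{m+1+3} − 3.
Hence |W(k)| = 2^{k+3} − 3 for every k ≥ 0, by induction.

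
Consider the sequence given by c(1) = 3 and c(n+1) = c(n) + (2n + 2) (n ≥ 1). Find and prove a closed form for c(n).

Claim: c(n) = n^2 + n + 1.

Base case: c(1) = 3, and 1^2 + 1 + 1 = 3.
Assume c(m) = m^2 + m + 1.
Then c(m+1) = c(m) + (2m + 2) = (m^2 + m + 1) + (2m + 2) = m^2 + 3m + 3,
and (m+1)^2 + (m+1) + 1 = m^2 + 3m + 3.
This completes the inductive step, so c(n) = n^2 + n + 1 for all n ≥ 1.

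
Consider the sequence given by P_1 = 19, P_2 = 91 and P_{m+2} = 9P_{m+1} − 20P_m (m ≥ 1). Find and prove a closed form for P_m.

Claim: P_m = 3·5^m + 4^m.

Base cases: P_1 = 19 and 3·5^1 + 4^1 = 19; P_2 = 91 and 3·5^2 + 4^2 = 91.
Assume P_j = 3·5^j + 4^j for all 1 ≤ j ≤ k, where k ≥ 2.
Then P_{k+1} = 9P_k − 20P_{k−1} = 9·(3·5^k + 4^k) − 20·(3·5^{k−1} + 4^{k−1}) = 3·(9·5 − 20)5^{k−1} + (9·4 − 20)4^{k−1} = 75·5^{k−1} + 16·4^{k−1} = 3·5^{k+1} + 4^{k+1}.
So the formula holds for k+1, and by strong induction P_m = 3·5^m + 4^m for all m ≥ 1.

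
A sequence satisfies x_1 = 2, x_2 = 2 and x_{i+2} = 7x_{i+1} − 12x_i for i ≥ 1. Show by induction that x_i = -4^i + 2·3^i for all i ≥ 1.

Base cases: x_1 = 2 and -4^1 + 2·3^1 = 2; x_2 = 2 and -4^2 + 2·3^2 = 2.
Assume x_j = -4^j + 2·3^j for all 1 ≤ j ≤ r, where r ≥ 2.
Then x_{r+1} = 7x_r − 12x_{r−1} = 7·(-4^r + 2·3^r) − 12·(-4^{r−1} + 2·3^{r−1}) = -(7·4 − 12)4^{r−1} + 2·(7·3 − 12)3^{r−1} = -16·4^{r−1} + 18·3^{r−1} = -4^{r+1} + 2·3^{r+1}.
Hence x_i = -4^i + 2·3^i for every i ≥ 1, by strong induction.

x_i = -4^i + 2·3^i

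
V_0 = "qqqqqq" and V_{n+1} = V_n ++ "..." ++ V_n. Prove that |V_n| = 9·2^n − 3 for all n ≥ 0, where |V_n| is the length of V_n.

Base case: |V_0| = 6, and 9·2^0 − 3 = 6.
Assume |V_m| = 9·2^m − 3.
Then |V_{m+1}| = |V_m| + 3 + |V_m| = 2|V_m| + 3 = 2(9·2^m − 3) + 3 = 9·2^{m+1} − 6 + 3 = 9·2^{m+1} − 3.
So the formula holds for m+1, and by induction |V_n| = 9·2^n − 3 for all n ≥ 0.

|V_n| = 9·2^n − 3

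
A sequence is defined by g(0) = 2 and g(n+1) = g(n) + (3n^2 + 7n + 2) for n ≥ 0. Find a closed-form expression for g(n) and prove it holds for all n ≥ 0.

Claim: g(n) = n^3 + 2n^2 − n + 2.

Base case: g(0) = 2, and 0^3 + 2·0^2 − 0 + 2 = 2.
Assume g(k) = k^3 + 2k^2 − k + 2.
Then g(k+1) = g(k) + (3k^2 + 7k + 2) = (k^3 + 2k^2 − k + 2) + (3k^2 + 7k + 2) = k^3 + 5k^2 + 6k + 4,
and (k+1)^3 + 2·(k+1)^2 − (k+1) + 2 = k^3 + 5k^2 + 6k + 4.
By induction, g(n) = n^3 + 2n^2 − n + 2 for all n ≥ 0.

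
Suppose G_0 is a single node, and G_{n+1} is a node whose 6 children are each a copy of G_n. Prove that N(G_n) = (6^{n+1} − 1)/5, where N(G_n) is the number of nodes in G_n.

Base case: N(G_0) = 1, and (6^{0+1} − 1)/5 = 1.
Assume N(G_r) = (6^{r+1} − 1)/5.
Then N(G_{r+1}) = 1 + 6N(G_r) = 1 + 6·(6^{r+1} − 1)/5 = 1 + (6^{r+2} − 6)/5 = (5 + 6^{r+2} − 6)/5 = (6^{r+2} − 1)/5.
So the formula holds for r+1, and by induction N(G_n) = (6^{n+1} − 1)/5 for all n ≥ 0.

N(G_n) = (6^{n+1} − 1)/5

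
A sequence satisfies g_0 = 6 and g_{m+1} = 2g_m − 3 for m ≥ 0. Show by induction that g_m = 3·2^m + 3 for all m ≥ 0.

Base case: g_0 = 6, and 3·2^0 + 3 = 3 + 3 = 6.
Assume g_r = 3·2^r + 3 for some r ≥ 0.
Then g_{r+1} = 2g_r − 3 = 2·(3·2^r + 3) − 3 = 6·2^r + 6 − 3 = 3·2^{r+1} + 3.
This completes the inductive step, so g_m = 3·2^m + 3 for all m ≥ 0.

g_m = 3·2^m + 3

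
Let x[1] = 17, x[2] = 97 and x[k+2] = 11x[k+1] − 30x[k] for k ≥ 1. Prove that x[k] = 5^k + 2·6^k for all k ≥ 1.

Base cases: x[1] = 17 and 5^1 + 2·6^1 = 17; x[2] = 97 and 5^2 + 2·6^2 = 97.
Assume x[j] = 5^j + 2·6^j for all 1 ≤ j ≤ m, where m ≥ 2.
Then x[m+1] = 11x[m] − 30x[m−1] = 11·(5^m + 2·6^m) − 30·(5^{m−1} + 2·6^{m−1}) = (11·5 − 30)5^{m−1} + 2·(11·6 − 30)6^{m−1} = 25·5^{m−1} + 72·6^{m−1} = 5^{m+1} + 2·6^{m+1}.
By strong induction, x[k] = 5^k + 2·6^k for all k ≥ 1.

x[k] = 5^k + 2·6^k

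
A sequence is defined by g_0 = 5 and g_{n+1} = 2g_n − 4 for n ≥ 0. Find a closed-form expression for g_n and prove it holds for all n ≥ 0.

Claim: g_n = 2^n + 4.

Base case: g_0 = 5, and 2^0 + 4 = 1 + 4 = 5.
Assume g_j = 2^j + 4 for some j ≥ 0.
Then g_{j+1} = 2g_j − 4 = 2·(2^j + 4) − 4 = 2^{j+1} + 8 − 4 = 2^{j+1} + 4.
By induction, g_n = 2^n + 4 for all n ≥ 0.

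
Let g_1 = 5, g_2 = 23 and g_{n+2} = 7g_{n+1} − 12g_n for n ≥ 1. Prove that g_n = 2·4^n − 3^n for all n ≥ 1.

Base cases: g_1 = 5 and 2·4^1 − 3^1 = 5; g_2 = 23 and 2·4^2 − 3^2 = 23.
Assume g_i = 2·4^i − 3^i for all 1 ≤ i ≤ j, where j ≥ 2.
Then g_{j+1} = 7g_j − 12g_{j−1} = 7·(2·4^j − 3^j) − 12·(2·4^{j−1} − 3^{j−1}) = 2·(7·4 − 12)4^{j−1} − (7·3 − 12)3^{j−1} = 32·4^{j−1} − 9·3^{j−1} = 2·4^{j+1} − 3^{j+1}.
This completes the inductive step, so g_n = 2·4^n − 3^n for all n ≥ 1.

g_n = 2·4^n − 3^n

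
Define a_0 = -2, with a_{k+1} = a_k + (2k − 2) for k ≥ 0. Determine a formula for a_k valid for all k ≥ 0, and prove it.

Claim: a_k = k^2 − 3k − 2.

Base case: a_0 = -2, and 0^2 − 3·0 − 2 = -2.
Assume a_m = m^2 − 3m − 2.
Then a_{m+1} = a_m + (2m − 2) = (m^2 − 3m − 2) + (2m − 2) = m^2 − m − 4,
and (m+1)^2 − 3·(m+1) − 2 = m^2 − m − 4.
By induction, a_k = k^2 − 3k − 2 for all k ≥ 0.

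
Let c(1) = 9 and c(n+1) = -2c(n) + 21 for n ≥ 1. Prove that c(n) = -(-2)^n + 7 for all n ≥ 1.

Base case: c(1) = 9, and -(-2)^1 + 7 = 2 + 7 = 9.
Assume c(r) = -(-2)^r + 7 for some r ≥ 1.
Then c(r+1) = -2c(r) + 21 = -2·(-(-2)^r + 7) + 21 = 2·(-2)^r − 14 + 21 = -(-2)^{r+1} + 7.
So the formula holds for r+1, and by induction c(n) = -(-2)^n + 7 for all n ≥ 1.

c(n) = -(-2)^n + 7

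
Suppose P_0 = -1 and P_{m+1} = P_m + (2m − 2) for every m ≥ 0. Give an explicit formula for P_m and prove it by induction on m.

Claim: P_m = m^2 − 3m − 1.

Base case: P_0 = -1, and 0^2 − 3·0 − 1 = -1.
Assume P_k = k^2 − 3k − 1.
Then P_{k+1} = P_k + (2k − 2) = (k^2 − 3k − 1) + (2k − 2) = k^2 − k − 3,
and (k+1)^2 − 3·(k+1) − 1 = k^2 − k − 3.
By induction, P_m = m^2 − 3m − 1 for all m ≥ 0.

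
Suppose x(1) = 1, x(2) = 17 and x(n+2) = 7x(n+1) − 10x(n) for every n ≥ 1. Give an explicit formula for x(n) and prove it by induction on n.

Claim: x(n) = 5^n − 2·2^n.

Base cases: x(1) = 1 and 5^1 − 2·2^1 = 1; x(2) = 17 and 5^2 − 2·2^2 = 17.
Assume x(j) = 5^j − 2·2^j for all 1 ≤ j ≤ m, where m ≥ 2.
Then x(m+1) = 7x(m) − 10x(m−1) = 7·(5^m − 2·2^m) − 10·(5^{m−1} − 2·2^{m−1}) = (7·5 − 10)5^{m−1} − 2·(7·2 − 10)2^{m−1} = 25·5^{m−1} − 8·2^{m−1} = 5^{m+1} − 2·2^{m+1}.
By strong induction, x(n) = 5^n − 2·2^n for all n ≥ 1.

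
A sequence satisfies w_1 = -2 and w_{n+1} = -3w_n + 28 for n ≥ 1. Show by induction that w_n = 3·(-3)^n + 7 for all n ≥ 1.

Base case: w_1 = -2, and 3·(-3)^1 + 7 = -9 + 7 = -2.
Assume w_r = 3·(-3)^r + 7 for some r ≥ 1.
Then w_{r+1} = -3w_r + 28 = -3·(3·(-3)^r + 7) + 28 = -9·(-3)^r − 21 + 28 = 3·(-3)^{r+1} + 7.
By induction, w_n = 3·(-3)^n + 7 for all n ≥ 1.

w_n = 3·(-3)^n + 7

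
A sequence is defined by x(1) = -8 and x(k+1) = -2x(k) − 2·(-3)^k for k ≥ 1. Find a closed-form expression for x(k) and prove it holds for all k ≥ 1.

Claim: x(k) = (-2)^k + 2·(-3)^k.

Base case: x(1) = -8, and (-2)^1 + 2·(-3)^1 = -2 − 6 = -8.
Assume x(j) = (-2)^j + 2·(-3)^j for some j ≥ 1.
Then x(j+1) = -2x(j) − 2·(-3)^j = -2·((-2)^j + 2·(-3)^j) − 2·(-3)^j = (-2)^{j+1} − 4·(-3)^j − 2·(-3)^j = (-2)^{j+1} − 6·(-3)^j = (-2)^{j+1} + 2·(-3)^{j+1}.
So the formula holds for j+1, and by induction x(k) = (-2)^k + 2·(-3)^k for all k ≥ 1.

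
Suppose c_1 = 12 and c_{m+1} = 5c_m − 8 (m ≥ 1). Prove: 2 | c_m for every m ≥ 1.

Base case: c_1 = 12 = 2·6, so 2 | c_1.
Assume 2 | c_r, so c_r = 2t for some integer t.
Then c_{r+1} = 5c_r − 8 = 5·(2t) − 8 = 2(5t − 4), so 2 | c_{r+1}.
This completes the inductive step, so 2 | c_m for all m ≥ 1.

2 | c_m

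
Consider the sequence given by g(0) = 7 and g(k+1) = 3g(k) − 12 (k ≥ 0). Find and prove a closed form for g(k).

Claim: g(k) = 3^k + 6.

Base case: g(0) = 7, and 3^0 + 6 = 1 + 6 = 7.
Assume g(m) = 3^m + 6 for some m ≥ 0.
Then g(m+1) = 3g(m) − 12 = 3·(3^m + 6) − 12 = 3^{m+1} + 18 − 12 = 3^{m+1} + 6.
So the formula holds for m+1, and by induction g(k) = 3^k + 6 for all k ≥ 0.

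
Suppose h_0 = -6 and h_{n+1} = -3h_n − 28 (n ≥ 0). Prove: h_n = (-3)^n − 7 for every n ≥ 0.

Base case: h_0 = -6, and (-3)^0 − 7 = 1 − 7 = -6.
Assume h_r = (-3)^r − 7 for some r ≥ 0.
Then h_{r+1} = -3h_r − 28 = -3·((-3)^r − 7) − 28 = -3·(-3)^r + 21 − 28 = (-3)^{r+1} − 7.
So the formula holds for r+1, and by induction h_n = (-3)^n − 7 for all n ≥ 0.

h_n = (-3)^n − 7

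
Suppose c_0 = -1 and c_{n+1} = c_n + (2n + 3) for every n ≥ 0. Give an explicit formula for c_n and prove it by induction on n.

Claim: c_n = n^2 + 2n − 1.

Base case: c_0 = -1, and 0^2 + 2·0 − 1 = -1.
Assume c_j = j^2 + 2j − 1.
Then c_{j+1} = c_j + (2j + 3) = (j^2 + 2j − 1) + (2j + 3) = j^2 + 4j + 2,
and (j+1)^2 + 2·(j+1) − 1 = j^2 + 4j + 2.
This completes the inductive step, so c_n = n^2 + 2n − 1 for all n ≥ 0.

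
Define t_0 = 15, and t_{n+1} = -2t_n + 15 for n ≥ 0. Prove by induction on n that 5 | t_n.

Base case: t_0 = 15 = 5·3, so 5 | t_0.
Assume 5 | t_m, so t_m = 5s for some integer s.
Then t_{m+1} = -2t_m + 15 = -2·(5s) + 15 = 5(-2s + 3), so 5 | t_{m+1}.
So the property holds for m+1, and by induction 5 | t_n for all n ≥ 0.

5 | t_n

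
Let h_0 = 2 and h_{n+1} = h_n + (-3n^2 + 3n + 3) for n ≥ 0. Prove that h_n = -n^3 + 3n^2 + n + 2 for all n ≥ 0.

Base case: h_0 = 2, and -0^3 + 3·0^2 + 0 + 2 = 2.
Assume h_m = -m^3 + 3m^2 + m + 2.
Then h_{m+1} = h_m + (-3m^2 + 3m + 3) = (-m^3 + 3m^2 + m + 2) + (-3m^2 + 3m + 3) = -m^3 + 4m + 5,
and -(m+1)^3 + 3·(m+1)^2 + (m+1) + 2 = -m^3 + 4m + 5.
By induction, h_n = -n^3 + 3n^2 + n + 2 for all n ≥ 0.

h_n = -n^3 + 3n^2 + n + 2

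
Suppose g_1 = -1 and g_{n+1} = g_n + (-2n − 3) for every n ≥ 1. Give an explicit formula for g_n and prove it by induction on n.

Claim: g_n = -n^2 − 2n + 2.

Base case: g_1 = -1, and -1^2 − 2·1 + 2 = -1.
Assume g_j = -j^2 − 2j + 2.
Then g_{j+1} = g_j + (-2j − 3) = (-j^2 − 2j + 2) + (-2j − 3) = -j^2 − 4j − 1,
and -(j+1)^2 − 2·(j+1) + 2 = -j^2 − 4j − 1.
By induction, g_n = -n^2 − 2n + 2 for all n ≥ 1.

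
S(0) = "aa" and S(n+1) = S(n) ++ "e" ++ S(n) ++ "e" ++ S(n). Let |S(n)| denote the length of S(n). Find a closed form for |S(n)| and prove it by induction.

Claim: |S(n)| = 3^{n+1} − 1.

Base case: |S(0)| = 2, and 3^{0+1} − 1 = 2.
Assume |S(m)| = 3^{m+1} − 1.
Then |S(m+1)| = 3|S(m)| + 2 = 3(3^{m+1} − 1) + 2 = 3^{m+2} − 3 + 2 = 3^{m+2} − 1.
Hence |S(n)| = 3^{n+1} − 1 for every n ≥ 0, by induction.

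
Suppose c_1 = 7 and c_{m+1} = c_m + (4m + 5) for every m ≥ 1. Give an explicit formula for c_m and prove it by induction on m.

Claim: c_m = 2m^2 + 3m + 2.

Base case: c_1 = 7, and 2·1^2 + 3·1 + 2 = 7.
Assume c_r = 2r^2 + 3r + 2.
Then c_{r+1} = c_r + (4r + 5) = (2r^2 + 3r + 2) + (4r + 5) = 2r^2 + 7r + 7,
and 2·(r+1)^2 + 3·(r+1) + 2 = 2r^2 + 7r + 7.
By induction, c_m = 2m^2 + 3m + 2 for all m ≥ 1.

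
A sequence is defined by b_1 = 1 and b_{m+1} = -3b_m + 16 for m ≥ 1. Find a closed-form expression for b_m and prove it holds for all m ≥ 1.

Claim: b_m = (-3)^m + 4.

Base case: b_1 = 1, and (-3)^1 + 4 = -3 + 4 = 1.
Assume b_k = (-3)^k + 4 for some k ≥ 1.
Then b_{k+1} = -3b_k + 16 = -3·((-3)^k + 4) + 16 = -3·(-3)^k − 12 + 16 = (-3)^{k+1} + 4.
This completes the inductive step, so b_m = (-3)^m + 4 for all m ≥ 1.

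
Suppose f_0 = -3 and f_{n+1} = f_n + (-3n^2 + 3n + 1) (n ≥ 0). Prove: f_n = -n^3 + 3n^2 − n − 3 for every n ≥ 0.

Base case: f_0 = -3, and -0^3 + 3·0^2 − 0 − 3 = -3.
Assume f_k = -k^3 + 3k^2 − k − 3.
Then f_{k+1} = f_k + (-3k^2 + 3k + 1) = (-k^3 + 3k^2 − k − 3) + (-3k^2 + 3k + 1) = -k^3 + 2k − 2,
and -(k+1)^3 + 3·(k+1)^2 − (k+1) − 3 = -k^3 + 2k − 2.
Hence f_n = -n^3 + 3n^2 − n − 3 for every n ≥ 0, by induction.

f_n = -n^3 + 3n^2 − n − 3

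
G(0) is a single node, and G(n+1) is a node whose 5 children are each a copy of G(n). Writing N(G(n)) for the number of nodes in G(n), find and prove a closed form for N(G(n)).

Claim: N(G(n)) = (5^{n+1} − 1)/4.

Base case: N(G(0)) = 1, and (5^{0+1} − 1)/4 = 1.
Assume N(G(j)) = (5^{j+1} − 1)/4.
Then N(G(j+1)) = 1 + 5N(G(j)) = 1 + 5·(5^{j+1} − 1)/4 = 1 + (5^{j+2} − 5)/4 = (4 + 5^{j+2} − 5)/4 = (5^{j+2} − 1)/4.
Hence N(G(n)) = (5^{n+1} − 1)/4 for every n ≥ 0, by induction.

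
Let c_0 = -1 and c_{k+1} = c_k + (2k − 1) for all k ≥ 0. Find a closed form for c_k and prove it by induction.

Claim: c_k = k^2 − 2k − 1.

Base case: c_0 = -1, and 0^2 − 2·0 − 1 = -1.
Assume c_r = r^2 − 2r − 1.
Then c_{r+1} = c_r + (2r − 1) = (r^2 − 2r − 1) + (2r − 1) = r^2 − 2,
and (r+1)^2 − 2·(r+1) − 1 = r^2 − 2.
This completes the inductive step, so c_k = k^2 − 2k − 1 for all k ≥ 0.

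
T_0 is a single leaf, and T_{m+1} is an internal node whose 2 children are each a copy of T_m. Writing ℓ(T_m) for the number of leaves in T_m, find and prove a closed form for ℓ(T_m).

Claim: ℓ(T_m) = 2^m.

Base case: ℓ(T_0) = 1, and 2^0 = 1.
Assume ℓ(T_r) = 2^r.
Then ℓ(T_{r+1}) = 2·ℓ(T_r) = 2·2^r = 2^{r+1}.
By induction, ℓ(T_m) = 2^m for all m ≥ 0.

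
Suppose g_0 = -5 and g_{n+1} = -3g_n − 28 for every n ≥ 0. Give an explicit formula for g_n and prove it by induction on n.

Claim: g_n = 2·(-3)^n − 7.

Base case: g_0 = -5, and 2·(-3)^0 − 7 = 2 − 7 = -5.
Assume g_j = 2·(-3)^j − 7 for some j ≥ 0.
Then g_{j+1} = -3g_j − 28 = -3·(2·(-3)^j − 7) − 28 = -6·(-3)^j + 21 − 28 = 2·(-3)^{j+1} − 7.
By induction, g_n = 2·(-3)^n − 7 for all n ≥ 0.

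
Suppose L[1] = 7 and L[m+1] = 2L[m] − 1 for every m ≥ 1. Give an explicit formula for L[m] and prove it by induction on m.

Claim: L[m] = 3·2^m + 1.

Base case: L[1] = 7, and 3·2^1 + 1 = 6 + 1 = 7.
Assume L[k] = 3·2^k + 1 for some k ≥ 1.
Then L[k+1] = 2L[k] − 1 = 2·(3·2^k + 1) − 1 = 6·2^k + 2 − 1 = 3·2^{k+1} + 1.
By induction, L[m] = 3·2^m + 1 for all m ≥ 1.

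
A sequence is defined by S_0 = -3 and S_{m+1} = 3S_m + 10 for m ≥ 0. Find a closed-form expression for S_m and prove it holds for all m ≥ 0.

Claim: S_m = 2·3^m − 5.

Base case: S_0 = -3, and 2·3^0 − 5 = 2 − 5 = -3.
Assume S_r = 2·3^r − 5 for some r ≥ 0.
Then S_{r+1} = 3S_r + 10 = 3·(2·3^r − 5) + 10 = 6·3^r − 15 + 10 = 2·3^{r+1} − 5.
Hence S_m = 2·3^m − 5 for every m ≥ 0, by induction.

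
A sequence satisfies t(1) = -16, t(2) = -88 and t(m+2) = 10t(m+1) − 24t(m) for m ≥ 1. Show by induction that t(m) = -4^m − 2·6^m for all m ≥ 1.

Base cases: t(1) = -16 and -4^1 − 2·6^1 = -16; t(2) = -88 and -4^2 − 2·6^2 = -88.
Assume t(j) = -4^j − 2·6^j for all 1 ≤ j ≤ k, where k ≥ 2.
Then t(k+1) = 10t(k) − 24t(k−1) = 10·(-4^k − 2·6^k) − 24·(-4^{k−1} − 2·6^{k−1}) = -(10·4 − 24)4^{k−1} − 2·(10·6 − 24)6^{k−1} = -16·4^{k−1} − 72·6^{k−1} = -4^{k+1} − 2·6^{k+1}.
Hence t(m) = -4^m − 2·6^m for every m ≥ 1, by strong induction.

t(m) = -4^m − 2·6^m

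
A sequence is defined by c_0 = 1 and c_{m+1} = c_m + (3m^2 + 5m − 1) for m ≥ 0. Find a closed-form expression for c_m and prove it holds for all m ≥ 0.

Claim: c_m = m^3 + m^2 − 3m + 1.

Base case: c_0 = 1, and 0^3 + 0^2 − 3·0 + 1 = 1.
Assume c_j = j^3 + j^2 − 3j + 1.
Then c_{j+1} = c_j + (3j^2 + 5j − 1) = (j^3 + j^2 − 3j + 1) + (3j^2 + 5j − 1) = j^3 + 4j^2 + 2j,
and (j+1)^3 + (j+1)^2 − 3·(j+1) + 1 = j^3 + 4j^2 + 2j.
Hence c_m = m^3 + m^2 − 3m + 1 for every m ≥ 0, by induction.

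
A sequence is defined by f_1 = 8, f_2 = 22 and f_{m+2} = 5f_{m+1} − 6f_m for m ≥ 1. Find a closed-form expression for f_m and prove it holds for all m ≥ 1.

Claim: f_m = 2·3^m + 2^m.

Base cases: f_1 = 8 and 2·3^1 + 2^1 = 8; f_2 = 22 and 2·3^2 + 2^2 = 22.
Assume f_j = 2·3^j + 2^j for all 1 ≤ j ≤ r, where r ≥ 2.
Then f_{r+1} = 5f_r − 6f_{r−1} = 5·(2·3^r + 2^r) − 6·(2·3^{r−1} + 2^{r−1}) = 2·(5·3 − 6)3^{r−1} + (5·2 − 6)2^{r−1} = 18·3^{r−1} + 4·2^{r−1} = 2·3^{r+1} + 2^{r+1}.
By strong induction, f_m = 2·3^m + 2^m for all m ≥ 1.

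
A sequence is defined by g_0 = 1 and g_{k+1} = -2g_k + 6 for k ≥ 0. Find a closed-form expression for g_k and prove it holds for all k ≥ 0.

Claim: g_k = -(-2)^k + 2.

Base case: g_0 = 1, and -(-2)^0 + 2 = -1 + 2 = 1.
Assume g_j = -(-2)^j + 2 for some j ≥ 0.
Then g_{j+1} = -2g_j + 6 = -2·(-(-2)^j + 2) + 6 = 2·(-2)^j − 4 + 6 = -(-2)^{j+1} + 2.
By induction, g_k = -(-2)^k + 2 for all k ≥ 0.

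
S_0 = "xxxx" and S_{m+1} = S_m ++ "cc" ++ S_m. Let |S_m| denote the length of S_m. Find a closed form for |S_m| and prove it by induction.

Claim: |S_m| = 6·2^m − 2.

Base case: |S_0| = 4, and 6·2^0 − 2 = 4.
Assume |S_j| = 6·2^j − 2.
Then |S_{j+1}| = |S_j| + 2 + |S_j| = 2|S_j| + 2 = 2(6·2^j − 2) + 2 = 6·2^{j+1} − 4 + 2 = 6·2^{j+1} − 2.
So the formula holds for j+1, and by induction |S_m| = 6·2^m − 2 for all m ≥ 0.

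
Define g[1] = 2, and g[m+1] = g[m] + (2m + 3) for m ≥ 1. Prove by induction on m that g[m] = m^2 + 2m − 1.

Base case: g[1] = 2, and 1^2 + 2·1 − 1 = 2.
Assume g[k] = k^2 + 2k − 1.
Then g[k+1] = g[k] + (2k + 3) = (k^2 + 2k − 1) + (2k + 3) = k^2 + 4k + 2,
and (k+1)^2 + 2·(k+1) − 1 = k^2 + 4k + 2.
By induction, g[m] = m^2 + 2m − 1 for all m ≥ 1.

g[m] = m^2 + 2m − 1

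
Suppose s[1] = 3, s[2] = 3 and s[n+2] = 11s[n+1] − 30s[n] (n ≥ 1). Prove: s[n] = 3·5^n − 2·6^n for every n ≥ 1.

Base cases: s[1] = 3 and 3·5^1 − 2·6^1 = 3; s[2] = 3 and 3·5^2 − 2·6^2 = 3.
Assume s[j] = 3·5^j − 2·6^j for all 1 ≤ j ≤ m, where m ≥ 2.
Then s[m+1] = 11s[m] − 30s[m−1] = 11·(3·5^m − 2·6^m) − 30·(3·5^{m−1} − 2·6^{m−1}) = 3·(11·5 − 30)5^{m−1} − 2·(11·6 − 30)6^{m−1} = 75·5^{m−1} − 72·6^{m−1} = 3·5^{m+1} − 2·6^{m+1}.
So the formula holds for m+1, and by strong induction s[n] = 3·5^n − 2·6^n for all n ≥ 1.

s[n] = 3·5^n − 2·6^n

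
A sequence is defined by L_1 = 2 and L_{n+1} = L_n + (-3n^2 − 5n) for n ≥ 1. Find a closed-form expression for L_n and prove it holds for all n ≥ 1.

Claim: L_n = -n^3 − n^2 + 2n + 2.

Base case: L_1 = 2, and -1^3 − 1^2 + 2·1 + 2 = 2.
Assume L_k = -k^3 − k^2 + 2k + 2.
Then L_{k+1} = L_k + (-3k^2 − 5k) = (-k^3 − k^2 + 2k + 2) + (-3k^2 − 5k) = -k^3 − 4k^2 − 3k + 2,
and -(k+1)^3 − (k+1)^2 + 2·(k+1) + 2 = -k^3 − 4k^2 − 3k + 2.
By induction, L_n = -n^3 − n^2 + 2n + 2 for all n ≥ 1.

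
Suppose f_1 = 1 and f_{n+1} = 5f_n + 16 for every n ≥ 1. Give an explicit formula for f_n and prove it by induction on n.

Claim: f_n = 5^n − 4.

Base case: f_1 = 1, and 5^1 − 4 = 5 − 4 = 1.
Assume f_r = 5^r − 4 for some r ≥ 1.
Then f_{r+1} = 5f_r + 16 = 5·(5^r − 4) + 16 = 5^{r+1} − 20 + 16 = 5^{r+1} − 4.
This completes the inductive step, so f_n = 5^n − 4 for all n ≥ 1.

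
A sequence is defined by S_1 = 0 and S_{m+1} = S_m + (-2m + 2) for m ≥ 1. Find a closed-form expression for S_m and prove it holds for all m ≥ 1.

Claim: S_m = -m^2 + 3m − 2.

Base case: S_1 = 0, and -1^2 + 3·1 − 2 = 0.
Assume S_k = -k^2 + 3k − 2.
Then S_{k+1} = S_k + (-2k + 2) = (-k^2 + 3k − 2) + (-2k + 2) = -k^2 + k,
and -(k+1)^2 + 3·(k+1) − 2 = -k^2 + k.
By induction, S_m = -m^2 + 3m − 2 for all m ≥ 1.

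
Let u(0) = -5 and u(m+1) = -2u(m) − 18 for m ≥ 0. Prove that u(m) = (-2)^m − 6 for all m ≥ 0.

Base case: u(0) = -5, and (-2)^0 − 6 = 1 − 6 = -5.
Assume u(j) = (-2)^j − 6 for some j ≥ 0.
Then u(j+1) = -2u(j) − 18 = -2·((-2)^j − 6) − 18 = -2·(-2)^j + 12 − 18 = (-2)^{j+1} − 6.
This completes the inductive step, so u(m) = (-2)^m − 6 for all m ≥ 0.

u(m) = (-2)^m − 6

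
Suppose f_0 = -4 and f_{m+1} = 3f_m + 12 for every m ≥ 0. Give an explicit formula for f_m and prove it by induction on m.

Claim: f_m = 2·3^m − 6.

Base case: f_0 = -4, and 2·3^0 − 6 = 2 − 6 = -4.
Assume f_r = 2·3^r − 6 for some r ≥ 0.
Then f_{r+1} = 3f_r + 12 = 3·(2·3^r − 6) + 12 = 6·3^r − 18 + 12 = 2·3^{r+1} − 6.
This completes the inductive step, so f_m = 2·3^m − 6 for all m ≥ 0.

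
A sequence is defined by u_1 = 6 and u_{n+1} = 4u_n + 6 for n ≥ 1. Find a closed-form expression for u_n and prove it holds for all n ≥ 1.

Claim: u_n = 2·4^n − 2.

Base case: u_1 = 6, and 2·4^1 − 2 = 8 − 2 = 6.
Assume u_m = 2·4^m − 2 for some m ≥ 1.
Then u_{m+1} = 4u_m + 6 = 4·(2·4^m − 2) + 6 = 8·4^m − 8 + 6 = 2·4^{m+1} − 2.
This completes the inductive step, so u_n = 2·4^n − 2 for all n ≥ 1.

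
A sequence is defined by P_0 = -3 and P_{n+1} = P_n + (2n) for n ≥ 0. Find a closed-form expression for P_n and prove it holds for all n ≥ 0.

Claim: P_n = n^2 − n − 3.

Base case: P_0 = -3, and 0^2 − 0 − 3 = -3.
Assume P_m = m^2 − m − 3.
Then P_{m+1} = P_m + (2m) = (m^2 − m − 3) + (2m) = m^2 + m − 3,
and (m+1)^2 − (m+1) − 3 = m^2 + m − 3.
By induction, P_n = n^2 − n − 3 for all n ≥ 0.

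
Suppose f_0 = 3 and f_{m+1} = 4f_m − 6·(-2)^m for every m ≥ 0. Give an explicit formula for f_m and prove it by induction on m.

Claim: f_m = 2·4^m + (-2)^m.

Base case: f_0 = 3, and 2·4^0 + (-2)^0 = 2 + 1 = 3.
Assume f_k = 2·4^k + (-2)^k for some k ≥ 0.
Then f_{k+1} = 4f_k − 6·(-2)^k = 4·(2·4^k + (-2)^k) − 6·(-2)^k = 2·4^{k+1} + 4·(-2)^k − 6·(-2)^k = 2·4^{k+1} − 2·(-2)^k = 2·4^{k+1} + (-2)^{k+1}.
By induction, f_m = 2·4^m + (-2)^m for all m ≥ 0.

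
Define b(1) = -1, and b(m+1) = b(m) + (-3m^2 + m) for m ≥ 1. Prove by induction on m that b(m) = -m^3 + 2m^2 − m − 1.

Base case: b(1) = -1, and -1^3 + 2·1^2 − 1 − 1 = -1.
Assume b(r) = -r^3 + 2r^2 − r − 1.
Then b(r+1) = b(r) + (-3r^2 + r) = (-r^3 + 2r^2 − r − 1) + (-3r^2 + r) = -r^3 − r^2 − 1,
and -(r+1)^3 + 2·(r+1)^2 − (r+1) − 1 = -r^3 − r^2 − 1.
Hence b(m) = -m^3 + 2m^2 − m − 1 for every m ≥ 1, by induction.

b(m) = -m^3 + 2m^2 − m − 1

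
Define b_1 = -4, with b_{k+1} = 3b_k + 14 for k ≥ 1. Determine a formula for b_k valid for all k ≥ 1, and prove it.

Claim: b_k = 3^k − 7.

Base case: b_1 = -4, and 3^1 − 7 = 3 − 7 = -4.
Assume b_r = 3^r − 7 for some r ≥ 1.
Then b_{r+1} = 3b_r + 14 = 3·(3^r − 7) + 14 = 3^{r+1} − 21 + 14 = 3^{r+1} − 7.
This completes the inductive step, so b_k = 3^k − 7 for all k ≥ 1.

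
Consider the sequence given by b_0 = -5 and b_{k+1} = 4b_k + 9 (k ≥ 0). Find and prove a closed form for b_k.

Claim: b_k = -2·4^k − 3.

Base case: b_0 = -5, and -2·4^0 − 3 = -2 − 3 = -5.
Assume b_r = -2·4^r − 3 for some r ≥ 0.
Then b_{r+1} = 4b_r + 9 = 4·(-2·4^r − 3) + 9 = -8·4^r − 12 + 9 = -2·4^{r+1} − 3.
By induction, b_k = -2·4^k − 3 for all k ≥ 0.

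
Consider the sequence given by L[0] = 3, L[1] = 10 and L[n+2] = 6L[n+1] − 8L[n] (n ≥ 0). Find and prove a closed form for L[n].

Claim: L[n] = 2^n + 2·4^n.

Base cases: L[0] = 3 and 2^0 + 2·4^0 = 3; L[1] = 10 and 2^1 + 2·4^1 = 10.
Assume L[j] = 2^j + 2·4^j for all 0 ≤ j ≤ m, where m ≥ 1.
Then L[m+1] = 6L[m] − 8L[m−1] = 6·(2^m + 2·4^m) − 8·(2^{m−1} + 2·4^{m−1}) = (6·2 − 8)2^{m−1} + 2·(6·4 − 8)4^{m−1} = 4·2^{m−1} + 32·4^{m−1} = 2^{m+1} + 2·4^{m+1}.
Hence L[n] = 2^n + 2·4^n for every n ≥ 0, by strong induction.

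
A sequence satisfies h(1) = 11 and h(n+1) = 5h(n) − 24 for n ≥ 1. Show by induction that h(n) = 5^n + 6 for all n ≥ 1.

Base case: h(1) = 11, and 5^1 + 6 = 5 + 6 = 11.
Assume h(k) = 5^k + 6 for some k ≥ 1.
Then h(k+1) = 5h(k) − 24 = 5·(5^k + 6) − 24 = 5^{k+1} + 30 − 24 = 5^{k+1} + 6.
This completes the inductive step, so h(n) = 5^n + 6 for all n ≥ 1.

h(n) = 5^n + 6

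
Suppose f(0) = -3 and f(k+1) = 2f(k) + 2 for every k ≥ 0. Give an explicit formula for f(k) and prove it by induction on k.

Claim: f(k) = -2^k − 2.

Base case: f(0) = -3, and -2^0 − 2 = -1 − 2 = -3.
Assume f(r) = -2^r − 2 for some r ≥ 0.
Then f(r+1) = 2f(r) + 2 = 2·(-2^r − 2) + 2 = -2^{r+1} − 4 + 2 = -2^{r+1} − 2.
By induction, f(k) = -2^k − 2 for all k ≥ 0.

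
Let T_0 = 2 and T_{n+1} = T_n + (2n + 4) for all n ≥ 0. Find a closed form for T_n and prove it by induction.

Claim: T_n = n^2 + 3n + 2.

Base case: T_0 = 2, and 0^2 + 3·0 + 2 = 2.
Assume T_r = r^2 + 3r + 2.
Then T_{r+1} = T_r + (2r + 4) = (r^2 + 3r + 2) + (2r + 4) = r^2 + 5r + 6,
and (r+1)^2 + 3·(r+1) + 2 = r^2 + 5r + 6.
By induction, T_n = n^2 + 3n + 2 for all n ≥ 0.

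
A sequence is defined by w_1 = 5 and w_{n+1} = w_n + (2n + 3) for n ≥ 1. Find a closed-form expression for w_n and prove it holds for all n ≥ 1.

Claim: w_n = n^2 + 2n + 2.

Base case: w_1 = 5, and 1^2 + 2·1 + 2 = 5.
Assume w_j = j^2 + 2j + 2.
Then w_{j+1} = w_j + (2j + 3) = (j^2 + 2j + 2) + (2j + 3) = j^2 + 4j + 5,
and (j+1)^2 + 2·(j+1) + 2 = j^2 + 4j + 5.
Hence w_n = n^2 + 2n + 2 for every n ≥ 1, by induction.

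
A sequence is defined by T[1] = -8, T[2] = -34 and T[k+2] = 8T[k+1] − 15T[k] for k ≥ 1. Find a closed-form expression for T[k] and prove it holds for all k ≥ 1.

Claim: T[k] = -5^k − 3^k.

Base cases: T[1] = -8 and -5^1 − 3^1 = -8; T[2] = -34 and -5^2 − 3^2 = -34.
Assume T[j] = -5^j − 3^j for all 1 ≤ j ≤ r, where r ≥ 2.
Then T[r+1] = 8T[r] − 15T[r−1] = 8·(-5^r − 3^r) − 15·(-5^{r−1} − 3^{r−1}) = -(8·5 − 15)5^{r−1} − (8·3 − 15)3^{r−1} = -25·5^{r−1} − 9·3^{r−1} = -5^{r+1} − 3^{r+1}.
By strong induction, T[k] = -5^k − 3^k for all k ≥ 1.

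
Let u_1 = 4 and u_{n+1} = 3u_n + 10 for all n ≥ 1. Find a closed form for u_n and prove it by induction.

Claim: u_n = 3^{n+1} − 5.

Base case: u_1 = 4, and 3^{1+1} − 5 = 9 − 5 = 4.
Assume u_r = 3^{r+1} − 5 for some r ≥ 1.
Then u_{r+1} = 3u_r + 10 = 3·(3^{r+1} − 5) + 10 = 3^{r+2} − 15 + 10 = 3^{r+2} − 5.
Hence u_n = 3^{n+1} − 5 for every n ≥ 1, by induction.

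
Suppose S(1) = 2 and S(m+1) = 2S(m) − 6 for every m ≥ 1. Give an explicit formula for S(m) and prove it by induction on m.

Claim: S(m) = -2^{m+1} + 6.

Base case: S(1) = 2, and -2^{1+1} + 6 = -4 + 6 = 2.
Assume S(k) = -2^{k+1} + 6 for some k ≥ 1.
Then S(k+1) = 2S(k) − 6 = 2·(-2^{k+1} + 6) − 6 = -2^{k+2} + 12 − 6 = -2^{k+2} + 6.
This completes the inductive step, so S(m) = -2^{m+1} + 6 for all m ≥ 1.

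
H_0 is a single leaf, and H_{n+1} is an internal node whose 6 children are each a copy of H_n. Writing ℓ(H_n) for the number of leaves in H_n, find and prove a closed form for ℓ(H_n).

Claim: ℓ(H_n) = 6^n.

Base case: ℓ(H_0) = 1, and 6^0 = 1.
Assume ℓ(H_k) = 6^k.
Then ℓ(H_{k+1}) = 6·ℓ(H_k) = 6·6^k = 6^{k+1}.
Hence ℓ(H_n) = 6^n for every n ≥ 0, by induction.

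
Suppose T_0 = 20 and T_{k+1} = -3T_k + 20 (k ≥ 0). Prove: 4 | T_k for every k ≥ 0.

Base case: T_0 = 20 = 4·5, so 4 | T_0.
Assume 4 | T_m, so T_m = 4t for some integer t.
Then T_{m+1} = -3T_m + 20 = -3·(4t) + 20 = 4(-3t + 5), so 4 | T_{m+1}.
Hence 4 | T_k for every k ≥ 0, by induction.

4 | T_k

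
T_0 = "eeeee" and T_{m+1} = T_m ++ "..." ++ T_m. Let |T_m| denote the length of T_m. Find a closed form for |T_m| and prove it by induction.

Claim: |T_m| = 2^{m+3} − 3.

Base case: |T_0| = 5, and 2^{0+3} − 3 = 5.
Assume |T_k| = 2^{k+3} − 3.
Then |T_{k+1}| = |T_k| + 3 + |T_k| = 2|T_k| + 3 = 2(2^{k+3} − 3) + 3 = 2^{k+1+3} − 6 + 3 = 2^{k+1+3} − 3.
So the formula holds for k+1, and by induction |T_m| = 2^{m+3} − 3 for all m ≥ 0.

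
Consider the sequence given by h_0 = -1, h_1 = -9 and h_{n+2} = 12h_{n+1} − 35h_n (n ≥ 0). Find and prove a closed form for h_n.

Claim: h_n = 5^n − 2·7^n.

Base cases: h_0 = -1 and 5^0 − 2·7^0 = -1; h_1 = -9 and 5^1 − 2·7^1 = -9.
Assume h_j = 5^j − 2·7^j for all 0 ≤ j ≤ r, where r ≥ 1.
Then h_{r+1} = 12h_r − 35h_{r−1} = 12·(5^r − 2·7^r) − 35·(5^{r−1} − 2·7^{r−1}) = (12·5 − 35)5^{r−1} − 2·(12·7 − 35)7^{r−1} = 25·5^{r−1} − 98·7^{r−1} = 5^{r+1} − 2·7^{r+1}.
By strong induction, h_n = 5^n − 2·7^n for all n ≥ 0.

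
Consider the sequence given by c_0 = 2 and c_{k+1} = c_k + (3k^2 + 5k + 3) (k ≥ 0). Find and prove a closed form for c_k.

Claim: c_k = k^3 + k^2 + k + 2.

Base case: c_0 = 2, and 0^3 + 0^2 + 0 + 2 = 2.
Assume c_r = r^3 + r^2 + r + 2.
Then c_{r+1} = c_r + (3r^2 + 5r + 3) = (r^3 + r^2 + r + 2) + (3r^2 + 5r + 3) = r^3 + 4r^2 + 6r + 5,
and (r+1)^3 + (r+1)^2 + (r+1) + 2 = r^3 + 4r^2 + 6r + 5.
By induction, c_k = k^3 + k^2 + k + 2 for all k ≥ 0.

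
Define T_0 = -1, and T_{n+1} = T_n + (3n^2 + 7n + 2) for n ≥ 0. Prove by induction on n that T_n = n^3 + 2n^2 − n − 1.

Base case: T_0 = -1, and 0^3 + 2·0^2 − 0 − 1 = -1.
Assume T_j = j^3 + 2j^2 − j − 1.
Then T_{j+1} = T_j + (3j^2 + 7j + 2) = (j^3 + 2j^2 − j − 1) + (3j^2 + 7j + 2) = j^3 + 5j^2 + 6j + 1,
and (j+1)^3 + 2·(j+1)^2 − (j+1) − 1 = j^3 + 5j^2 + 6j + 1.
This completes the inductive step, so T_n = n^3 + 2n^2 − n − 1 for all n ≥ 0.

T_n = n^3 + 2n^2 − n − 1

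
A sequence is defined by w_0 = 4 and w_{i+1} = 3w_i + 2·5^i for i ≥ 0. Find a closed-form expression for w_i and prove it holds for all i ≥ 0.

Claim: w_i = 3·3^i + 5^i.

Base case: w_0 = 4, and 3·3^0 + 5^0 = 3 + 1 = 4.
Assume w_r = 3·3^r + 5^r for some r ≥ 0.
Then w_{r+1} = 3w_r + 2·5^r = 3·(3·3^r + 5^r) + 2·5^r = 3·3^{r+1} + 3·5^r + 2·5^r = 3·3^{r+1} + 5·5^r = 3·3^{r+1} + 5^{r+1}.
Hence w_i = 3·3^i + 5^i for every i ≥ 0, by induction.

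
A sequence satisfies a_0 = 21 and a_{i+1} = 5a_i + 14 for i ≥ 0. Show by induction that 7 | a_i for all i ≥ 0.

Base case: a_0 = 21 = 7·3, so 7 | a_0.
Assume 7 | a_k, so a_k = 7t for some integer t.
Then a_{k+1} = 5a_k + 14 = 5·(7t) + 14 = 7(5t + 2), so 7 | a_{k+1}.
Hence 7 | a_i for every i ≥ 0, by induction.

7 | a_i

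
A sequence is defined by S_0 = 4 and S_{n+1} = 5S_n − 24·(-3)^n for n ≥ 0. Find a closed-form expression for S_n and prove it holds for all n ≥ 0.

Claim: S_n = 5^n + 3·(-3)^n.

Base case: S_0 = 4, and 5^0 + 3·(-3)^0 = 1 + 3 = 4.
Assume S_m = 5^m + 3·(-3)^m for some m ≥ 0.
Then S_{m+1} = 5S_m − 24·(-3)^m = 5·(5^m + 3·(-3)^m) − 24·(-3)^m = 5^{m+1} + 15·(-3)^m − 24·(-3)^m = 5^{m+1} − 9·(-3)^m = 5^{m+1} + 3·(-3)^{m+1}.
By induction, S_n = 5^n + 3·(-3)^n for all n ≥ 0.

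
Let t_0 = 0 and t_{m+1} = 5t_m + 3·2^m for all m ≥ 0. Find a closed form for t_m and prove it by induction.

Claim: t_m = 5^m − 2^m.

Base case: t_0 = 0, and 5^0 − 2^0 = 1 − 1 = 0.
Assume t_k = 5^k − 2^k for some k ≥ 0.
Then t_{k+1} = 5t_k + 3·2^k = 5·(5^k − 2^k) + 3·2^k = 5^{k+1} − 5·2^k + 3·2^k = 5^{k+1} − 2·2^k = 5^{k+1} − 2^{k+1}.
So the formula holds for k+1, and by induction t_m = 5^m − 2^m for all m ≥ 0.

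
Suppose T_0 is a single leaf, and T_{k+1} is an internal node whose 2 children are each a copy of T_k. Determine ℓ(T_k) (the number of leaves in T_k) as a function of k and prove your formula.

Claim: ℓ(T_k) = 2^k.

Base case: ℓ(T_0) = 1, and 2^0 = 1.
Assume ℓ(T_r) = 2^r.
Then ℓ(T_{r+1}) = 2·ℓ(T_r) = 2·2^r = 2^{r+1}.
This completes the inductive step, so ℓ(T_k) = 2^k for all k ≥ 0.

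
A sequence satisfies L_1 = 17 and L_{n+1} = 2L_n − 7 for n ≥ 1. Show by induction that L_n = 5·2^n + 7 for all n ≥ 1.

Base case: L_1 = 17, and 5·2^1 + 7 = 10 + 7 = 17.
Assume L_r = 5·2^r + 7 for some r ≥ 1.
Then L_{r+1} = 2L_r − 7 = 2·(5·2^r + 7) − 7 = 10·2^r + 14 − 7 = 5·2^{r+1} + 7.
By induction, L_n = 5·2^n + 7 for all n ≥ 1.

L_n = 5·2^n + 7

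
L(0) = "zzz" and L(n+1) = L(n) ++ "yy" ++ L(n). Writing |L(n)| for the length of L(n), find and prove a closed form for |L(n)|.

Claim: |L(n)| = 5·2^n − 2.

Base case: |L(0)| = 3, and 5·2^0 − 2 = 3.
Assume |L(k)| = 5·2^k − 2.
Then |L(k+1)| = |L(k)| + 2 + |L(k)| = 2|L(k)| + 2 = 2(5·2^k − 2) + 2 = 5·2^{k+1} − 4 + 2 = 5·2^{k+1} − 2.
So the formula holds for k+1, and by induction |L(n)| = 5·2^n − 2 for all n ≥ 0.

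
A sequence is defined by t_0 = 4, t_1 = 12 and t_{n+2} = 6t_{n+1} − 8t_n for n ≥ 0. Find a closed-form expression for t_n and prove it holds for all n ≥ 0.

Claim: t_n = 2·2^n + 2·4^n.

Base cases: t_0 = 4 and 2·2^0 + 2·4^0 = 4; t_1 = 12 and 2·2^1 + 2·4^1 = 12.
Assume t_j = 2·2^j + 2·4^j for all 0 ≤ j ≤ m, where m ≥ 1.
Then t_{m+1} = 6t_m − 8t_{m−1} = 6·(2·2^m + 2·4^m) − 8·(2·2^{m−1} + 2·4^{m−1}) = 2·(6·2 − 8)2^{m−1} + 2·(6·4 − 8)4^{m−1} = 8·2^{m−1} + 32·4^{m−1} = 2·2^{m+1} + 2·4^{m+1}.
So the formula holds for m+1, and by strong induction t_n = 2·2^n + 2·4^n for all n ≥ 0.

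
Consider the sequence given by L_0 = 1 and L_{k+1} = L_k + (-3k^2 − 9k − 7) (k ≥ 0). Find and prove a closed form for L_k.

Claim: L_k = -k^3 − 3k^2 − 3k + 1.

Base case: L_0 = 1, and -0^3 − 3·0^2 − 3·0 + 1 = 1.
Assume L_j = -j^3 − 3j^2 − 3j + 1.
Then L_{j+1} = L_j + (-3j^2 − 9j − 7) = (-j^3 − 3j^2 − 3j + 1) + (-3j^2 − 9j − 7) = -j^3 − 6j^2 − 12j − 6,
and -(j+1)^3 − 3·(j+1)^2 − 3·(j+1) + 1 = -j^3 − 6j^2 − 12j − 6.
This completes the inductive step, so L_k = -k^3 − 3k^2 − 3k + 1 for all k ≥ 0.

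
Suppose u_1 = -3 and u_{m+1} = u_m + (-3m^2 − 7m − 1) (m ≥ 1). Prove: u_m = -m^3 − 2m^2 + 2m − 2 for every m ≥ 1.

Base case: u_1 = -3, and -1^3 − 2·1^2 + 2·1 − 2 = -3.
Assume u_j = -j^3 − 2j^2 + 2j − 2.
Then u_{j+1} = u_j + (-3j^2 − 7j − 1) = (-j^3 − 2j^2 + 2j − 2) + (-3j^2 − 7j − 1) = -j^3 − 5j^2 − 5j − 3,
and -(j+1)^3 − 2·(j+1)^2 + 2·(j+1) − 2 = -j^3 − 5j^2 − 5j − 3.
This completes the inductive step, so u_m = -m^3 − 2m^2 + 2m − 2 for all m ≥ 1.

u_m = -m^3 − 2m^2 + 2m − 2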